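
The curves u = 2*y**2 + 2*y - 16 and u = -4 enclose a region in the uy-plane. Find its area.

125/3

Both boundary curves give u as a function of y, so integrate with respect to y. Setting them equal: 2*y**2 + 2*y - 12 = 0, i.e. 2*(y - 2)*(y + 3) = 0, so they meet at y = -3, 2.
For y in [-3, 2], u = 2*y**2 + 2*y - 16 is on the left; area = ∫[-3,2] (-(2*y**2 + 2*y - 12)) dy = 125/3.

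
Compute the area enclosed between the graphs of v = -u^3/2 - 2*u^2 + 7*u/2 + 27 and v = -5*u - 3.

3901/24

Set the curves equal: -u^3/2 - 2*u^2 + 7*u/2 + 27 = -5*u - 3, so -u^3/2 - 2*u^2 + 17*u/2 + 30 = 0, which factors as -(u - 4)*(u + 3)*(u + 5)/2 = 0. The curves meet at u = -5, -3, 4.
On [-5, -3], v = -5*u - 3 is on top; that piece has area ∫[-5,-3] (-(-u^3/2 - 2*u^2 + 17*u/2 + 30)) du = 16/3.
On [-3, 4], v = -u^3/2 - 2*u^2 + 7*u/2 + 27 is on top; that piece has area ∫[-3,4] (-u^3/2 - 2*u^2 + 17*u/2 + 30) du = 3773/24.
Total enclosed area = 16/3 + 3773/24 = 3901/24.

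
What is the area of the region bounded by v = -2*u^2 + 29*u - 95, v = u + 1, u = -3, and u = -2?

536/3

On [-3, -2], (-2*u^2 + 29*u - 95) - (u + 1) = -2*u^2 + 28*u - 96 is ≤ 0 throughout, so the area is a single integral of |-2*u^2 + 28*u - 96|.
∫[-3,-2] (-2*u^2 + 28*u - 96) du = -536/3; the area of that piece is 536/3.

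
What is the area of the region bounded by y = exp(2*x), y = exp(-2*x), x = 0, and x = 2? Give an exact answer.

On [0, 2], (exp(2*x)) - (exp(-2*x)) = exp(2*x) - exp(-2*x) is ≥ 0 throughout, so the area is a single integral of |exp(2*x) - exp(-2*x)|.
∫[0,2] (exp(2*x) - exp(-2*x)) dx = -1 + exp(-4)/2 + exp(4)/2.

-1 + exp(-4)/2 + exp(4)/2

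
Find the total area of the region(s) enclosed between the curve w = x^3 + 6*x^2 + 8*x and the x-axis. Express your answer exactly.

The curve meets the x-axis where x^3 + 6*x^2 + 8*x = 0, i.e. x*(x + 2)*(x + 4) = 0, at x = -4, -2, 0.
On [-4, -2] the curve lies above the axis; ∫[-4,-2] (x^3 + 6*x^2 + 8*x) dx = 4, giving area 4.
On [-2, 0] the curve lies below the axis; ∫[-2,0] (x^3 + 6*x^2 + 8*x) dx = -4, giving area 4.
Total area = 4 + 4 = 8.

8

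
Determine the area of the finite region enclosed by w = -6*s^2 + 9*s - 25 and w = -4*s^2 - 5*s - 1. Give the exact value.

1/3

Set the curves equal: -6*s^2 + 9*s - 25 = -4*s^2 - 5*s - 1, so -2*s^2 + 14*s - 24 = 0, which factors as -2*(s - 4)*(s - 3) = 0. The curves meet at s = 3, 4.
On [3, 4], w = -6*s^2 + 9*s - 25 is on top; that piece has area ∫[3,4] (-2*s^2 + 14*s - 24) ds = 1/3.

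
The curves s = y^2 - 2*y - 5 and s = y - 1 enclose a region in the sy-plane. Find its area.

125/6

Both boundary curves give s as a function of y, so integrate with respect to y. Setting them equal: y^2 - 3*y - 4 = 0, i.e. (y - 4)*(y + 1) = 0, so they meet at y = -1, 4.
For y in [-1, 4], s = y^2 - 2*y - 5 is on the left; area = ∫[-1,4] (-(y^2 - 3*y - 4)) dy = 125/6.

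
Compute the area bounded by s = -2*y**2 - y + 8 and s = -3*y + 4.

9

Both boundary curves give s as a function of y, so integrate with respect to y. Setting them equal: -2*y**2 + 2*y + 4 = 0, i.e. -2*(y - 2)*(y + 1) = 0, so they meet at y = -1, 2.
For y in [-1, 2], s = -2*y**2 - y + 8 is on the right; area = ∫[-1,2] (-2*y**2 + 2*y + 4) dy = 9.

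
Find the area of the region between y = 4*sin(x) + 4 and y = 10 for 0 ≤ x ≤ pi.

On [0, pi], (4*sin(x) + 4) - (10) = 4*sin(x) - 6 is ≤ 0 throughout, so the area is a single integral of |4*sin(x) - 6|.
∫[0,pi] (4*sin(x) - 6) dx = 8 - 6*pi; the area of that piece is -8 + 6*pi.

-8 + 6*pi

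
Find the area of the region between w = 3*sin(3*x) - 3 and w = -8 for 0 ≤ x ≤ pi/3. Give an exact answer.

2 + 5*pi/3

On [0, pi/3], (3*sin(3*x) - 3) - (-8) = 3*sin(3*x) + 5 is ≥ 0 throughout, so the area is a single integral of |3*sin(3*x) + 5|.
∫[0,pi/3] (3*sin(3*x) + 5) dx = 2 + 5*pi/3.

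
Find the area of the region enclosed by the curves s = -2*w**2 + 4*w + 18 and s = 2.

Both boundary curves give s as a function of w, so integrate with respect to w. Setting them equal: -2*w**2 + 4*w + 16 = 0, i.e. -2*(w - 4)*(w + 2) = 0, so they meet at w = -2, 4.
For w in [-2, 4], s = -2*w**2 + 4*w + 18 is on the right; area = ∫[-2,4] (-2*w**2 + 4*w + 16) dw = 72.

72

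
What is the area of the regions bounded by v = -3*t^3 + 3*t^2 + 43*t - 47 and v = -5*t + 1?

863/2

Set the curves equal: -3*t^3 + 3*t^2 + 43*t - 47 = -5*t + 1, so -3*t^3 + 3*t^2 + 48*t - 48 = 0, which factors as -3*(t - 4)*(t - 1)*(t + 4) = 0. The curves meet at t = -4, 1, 4.
On [-4, 1], v = -5*t + 1 is on top; that piece has area ∫[-4,1] (-(-3*t^3 + 3*t^2 + 48*t - 48)) dt = 1375/4.
On [1, 4], v = -3*t^3 + 3*t^2 + 43*t - 47 is on top; that piece has area ∫[1,4] (-3*t^3 + 3*t^2 + 48*t - 48) dt = 351/4.
Total enclosed area = 1375/4 + 351/4 = 863/2.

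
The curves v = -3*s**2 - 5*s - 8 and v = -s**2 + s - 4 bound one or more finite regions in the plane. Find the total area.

Set the curves equal: -3*s**2 - 5*s - 8 = -s**2 + s - 4, so -2*s**2 - 6*s - 4 = 0, which factors as -2*(s + 1)*(s + 2) = 0. The curves meet at s = -2, -1.
On [-2, -1], v = -3*s**2 - 5*s - 8 is on top; that piece has area ∫[-2,-1] (-2*s**2 - 6*s - 4) ds = 1/3.

1/3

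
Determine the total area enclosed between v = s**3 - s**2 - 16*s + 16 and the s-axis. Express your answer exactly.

The curve meets the s-axis where s**3 - s**2 - 16*s + 16 = 0, i.e. (s - 4)*(s - 1)*(s + 4) = 0, at s = -4, 1, 4.
On [-4, 1] the curve lies above the axis; ∫[-4,1] (s**3 - s**2 - 16*s + 16) ds = 1375/12, giving area 1375/12.
On [1, 4] the curve lies below the axis; ∫[1,4] (s**3 - s**2 - 16*s + 16) ds = -117/4, giving area 117/4.
Total area = 1375/12 + 117/4 = 863/6.

863/6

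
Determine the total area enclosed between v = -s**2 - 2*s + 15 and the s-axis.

256/3

The curve meets the s-axis where -s**2 - 2*s + 15 = 0, i.e. -(s - 3)*(s + 5) = 0, at s = -5, 3.
On [-5, 3] the curve lies above the axis; ∫[-5,3] (-s**2 - 2*s + 15) ds = 256/3, giving area 256/3.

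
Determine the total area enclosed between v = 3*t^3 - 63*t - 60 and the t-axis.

The curve meets the t-axis where 3*t^3 - 63*t - 60 = 0, i.e. 3*(t - 5)*(t + 1)*(t + 4) = 0, at t = -4, -1, 5.
On [-4, -1] the curve lies above the axis; ∫[-4,-1] (3*t^3 - 63*t - 60) dt = 405/4, giving area 405/4.
On [-1, 5] the curve lies below the axis; ∫[-1,5] (3*t^3 - 63*t - 60) dt = -648, giving area 648.
Total area = 405/4 + 648 = 2997/4.

2997/4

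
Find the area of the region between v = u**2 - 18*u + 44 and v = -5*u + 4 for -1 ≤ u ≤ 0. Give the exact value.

281/6

On [-1, 0], (u**2 - 18*u + 44) - (-5*u + 4) = u**2 - 13*u + 40 is ≥ 0 throughout, so the area is a single integral of |u**2 - 13*u + 40|.
∫[-1,0] (u**2 - 13*u + 40) du = 281/6.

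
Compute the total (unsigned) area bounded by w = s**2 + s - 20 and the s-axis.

The curve meets the s-axis where s**2 + s - 20 = 0, i.e. (s - 4)*(s + 5) = 0, at s = -5, 4.
On [-5, 4] the curve lies below the axis; ∫[-5,4] (s**2 + s - 20) ds = -243/2, giving area 243/2.

243/2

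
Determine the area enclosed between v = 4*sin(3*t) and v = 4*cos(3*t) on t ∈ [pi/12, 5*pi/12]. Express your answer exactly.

On [pi/12, 5*pi/12], (4*sin(3*t)) - (4*cos(3*t)) = 4*sin(3*t) - 4*cos(3*t) is ≥ 0 throughout, so the area is a single integral of |4*sin(3*t) - 4*cos(3*t)|.
∫[pi/12,5*pi/12] (4*sin(3*t) - 4*cos(3*t)) dt = 8*sqrt(2)/3.

8*sqrt(2)/3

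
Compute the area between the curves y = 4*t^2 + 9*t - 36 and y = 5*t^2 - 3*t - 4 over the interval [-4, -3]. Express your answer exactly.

259/3

On [-4, -3], (4*t^2 + 9*t - 36) - (5*t^2 - 3*t - 4) = -t^2 + 12*t - 32 is ≤ 0 throughout, so the area is a single integral of |-t^2 + 12*t - 32|.
∫[-4,-3] (-t^2 + 12*t - 32) dt = -259/3; the area of that piece is 259/3.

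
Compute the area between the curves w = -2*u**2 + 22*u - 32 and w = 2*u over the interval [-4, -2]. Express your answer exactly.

On [-4, -2], (-2*u**2 + 22*u - 32) - (2*u) = -2*u**2 + 20*u - 32 is ≤ 0 throughout, so the area is a single integral of |-2*u**2 + 20*u - 32|.
∫[-4,-2] (-2*u**2 + 20*u - 32) du = -664/3; the area of that piece is 664/3.

664/3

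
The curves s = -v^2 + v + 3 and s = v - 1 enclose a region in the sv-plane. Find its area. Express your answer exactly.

Both boundary curves give s as a function of v, so integrate with respect to v. Setting them equal: -v^2 + 4 = 0, i.e. -(v - 2)*(v + 2) = 0, so they meet at v = -2, 2.
For v in [-2, 2], s = -v^2 + v + 3 is on the right; area = ∫[-2,2] (-v^2 + 4) dv = 32/3.

32/3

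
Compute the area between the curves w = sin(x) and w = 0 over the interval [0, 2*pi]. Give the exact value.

The difference (sin(x)) - (0) = sin(x) changes sign at x = pi inside [0, 2*pi], so split the integral there.
∫[0,pi] (sin(x)) dx = 2.
∫[pi,2*pi] (sin(x)) dx = -2; the area of that piece is 2.
Total area = 2 + 2 = 4.

4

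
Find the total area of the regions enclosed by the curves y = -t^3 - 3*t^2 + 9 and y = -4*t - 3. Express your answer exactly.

Set the curves equal: -t^3 - 3*t^2 + 9 = -4*t - 3, so -t^3 - 3*t^2 + 4*t + 12 = 0, which factors as -(t - 2)*(t + 2)*(t + 3) = 0. The curves meet at t = -3, -2, 2.
On [-3, -2], y = -4*t - 3 is on top; that piece has area ∫[-3,-2] (-(-t^3 - 3*t^2 + 4*t + 12)) dt = 3/4.
On [-2, 2], y = -t^3 - 3*t^2 + 9 is on top; that piece has area ∫[-2,2] (-t^3 - 3*t^2 + 4*t + 12) dt = 32.
Total enclosed area = 3/4 + 32 = 131/4.

131/4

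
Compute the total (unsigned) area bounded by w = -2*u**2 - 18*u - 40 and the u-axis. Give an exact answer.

The curve meets the u-axis where -2*u**2 - 18*u - 40 = 0, i.e. -2*(u + 4)*(u + 5) = 0, at u = -5, -4.
On [-5, -4] the curve lies above the axis; ∫[-5,-4] (-2*u**2 - 18*u - 40) du = 1/3, giving area 1/3.

1/3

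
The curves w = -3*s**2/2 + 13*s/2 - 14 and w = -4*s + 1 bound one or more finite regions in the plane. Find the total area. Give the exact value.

Set the curves equal: -3*s**2/2 + 13*s/2 - 14 = -4*s + 1, so -3*s**2/2 + 21*s/2 - 15 = 0, which factors as -3*(s - 5)*(s - 2)/2 = 0. The curves meet at s = 2, 5.
On [2, 5], w = -3*s**2/2 + 13*s/2 - 14 is on top; that piece has area ∫[2,5] (-3*s**2/2 + 21*s/2 - 15) ds = 27/4.

27/4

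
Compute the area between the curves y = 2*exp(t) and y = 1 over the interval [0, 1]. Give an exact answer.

-3 + 2*exp(1)

On [0, 1], (2*exp(t)) - (1) = 2*exp(t) - 1 is ≥ 0 throughout, so the area is a single integral of |2*exp(t) - 1|.
∫[0,1] (2*exp(t) - 1) dt = -3 + 2*exp(1).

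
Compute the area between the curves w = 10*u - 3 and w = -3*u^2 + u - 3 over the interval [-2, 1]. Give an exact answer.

The difference (10*u - 3) - (-3*u^2 + u - 3) = 3*u^2 + 9*u changes sign at u = 0 inside [-2, 1], so split the integral there.
∫[-2,0] (3*u^2 + 9*u) du = -10; the area of that piece is 10.
∫[0,1] (3*u^2 + 9*u) du = 11/2.
Total area = 10 + 11/2 = 31/2.

31/2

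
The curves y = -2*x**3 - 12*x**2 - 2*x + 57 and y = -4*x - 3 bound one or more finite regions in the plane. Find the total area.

Set the curves equal: -2*x**3 - 12*x**2 - 2*x + 57 = -4*x - 3, so -2*x**3 - 12*x**2 + 2*x + 60 = 0, which factors as -2*(x - 2)*(x + 3)*(x + 5) = 0. The curves meet at x = -5, -3, 2.
On [-5, -3], y = -4*x - 3 is on top; that piece has area ∫[-5,-3] (-(-2*x**3 - 12*x**2 + 2*x + 60)) dx = 16.
On [-3, 2], y = -2*x**3 - 12*x**2 - 2*x + 57 is on top; that piece has area ∫[-3,2] (-2*x**3 - 12*x**2 + 2*x + 60) dx = 375/2.
Total enclosed area = 16 + 375/2 = 407/2.

407/2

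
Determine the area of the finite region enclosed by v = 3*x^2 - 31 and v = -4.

Set the curves equal: 3*x^2 - 31 = -4, so 3*x^2 - 27 = 0, which factors as 3*(x - 3)*(x + 3) = 0. The curves meet at x = -3, 3.
On [-3, 3], v = -4 is on top; that piece has area ∫[-3,3] (-(3*x^2 - 27)) dx = 108.

108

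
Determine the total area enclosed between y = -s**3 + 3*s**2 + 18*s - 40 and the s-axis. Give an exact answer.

999/4

The curve meets the s-axis where -s**3 + 3*s**2 + 18*s - 40 = 0, i.e. -(s - 5)*(s - 2)*(s + 4) = 0, at s = -4, 2, 5.
On [-4, 2] the curve lies below the axis; ∫[-4,2] (-s**3 + 3*s**2 + 18*s - 40) ds = -216, giving area 216.
On [2, 5] the curve lies above the axis; ∫[2,5] (-s**3 + 3*s**2 + 18*s - 40) ds = 135/4, giving area 135/4.
Total area = 216 + 135/4 = 999/4.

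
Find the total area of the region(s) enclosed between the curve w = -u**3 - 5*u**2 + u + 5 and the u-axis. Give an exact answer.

148/3

The curve meets the u-axis where -u**3 - 5*u**2 + u + 5 = 0, i.e. -(u - 1)*(u + 1)*(u + 5) = 0, at u = -5, -1, 1.
On [-5, -1] the curve lies below the axis; ∫[-5,-1] (-u**3 - 5*u**2 + u + 5) du = -128/3, giving area 128/3.
On [-1, 1] the curve lies above the axis; ∫[-1,1] (-u**3 - 5*u**2 + u + 5) du = 20/3, giving area 20/3.
Total area = 128/3 + 20/3 = 148/3.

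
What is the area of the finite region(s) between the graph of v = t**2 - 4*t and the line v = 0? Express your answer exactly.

32/3

The curve meets the t-axis where t**2 - 4*t = 0, i.e. t*(t - 4) = 0, at t = 0, 4.
On [0, 4] the curve lies below the axis; ∫[0,4] (t**2 - 4*t) dt = -32/3, giving area 32/3.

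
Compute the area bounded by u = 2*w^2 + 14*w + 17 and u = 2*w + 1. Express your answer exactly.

Both boundary curves give u as a function of w, so integrate with respect to w. Setting them equal: 2*w^2 + 12*w + 16 = 0, i.e. 2*(w + 2)*(w + 4) = 0, so they meet at w = -4, -2.
For w in [-4, -2], u = 2*w^2 + 14*w + 17 is on the left; area = ∫[-4,-2] (-(2*w^2 + 12*w + 16)) dw = 8/3.

8/3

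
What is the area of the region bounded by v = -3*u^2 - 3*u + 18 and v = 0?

Set the curves equal: -3*u^2 - 3*u + 18 = 0, so -3*u^2 - 3*u + 18 = 0, which factors as -3*(u - 2)*(u + 3) = 0. The curves meet at u = -3, 2.
On [-3, 2], v = -3*u^2 - 3*u + 18 is on top; that piece has area ∫[-3,2] (-3*u^2 - 3*u + 18) du = 125/2.

125/2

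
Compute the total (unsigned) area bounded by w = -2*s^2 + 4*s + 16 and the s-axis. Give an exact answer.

72

The curve meets the s-axis where -2*s^2 + 4*s + 16 = 0, i.e. -2*(s - 4)*(s + 2) = 0, at s = -2, 4.
On [-2, 4] the curve lies above the axis; ∫[-2,4] (-2*s^2 + 4*s + 16) ds = 72, giving area 72.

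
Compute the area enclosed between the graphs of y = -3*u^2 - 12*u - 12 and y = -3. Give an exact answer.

Set the curves equal: -3*u^2 - 12*u - 12 = -3, so -3*u^2 - 12*u - 9 = 0, which factors as -3*(u + 1)*(u + 3) = 0. The curves meet at u = -3, -1.
On [-3, -1], y = -3*u^2 - 12*u - 12 is on top; that piece has area ∫[-3,-1] (-3*u^2 - 12*u - 9) du = 4.

4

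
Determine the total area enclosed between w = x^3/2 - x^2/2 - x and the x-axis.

The curve meets the x-axis where x^3/2 - x^2/2 - x = 0, i.e. x*(x - 2)*(x + 1)/2 = 0, at x = -1, 0, 2.
On [-1, 0] the curve lies above the axis; ∫[-1,0] (x^3/2 - x^2/2 - x) dx = 5/24, giving area 5/24.
On [0, 2] the curve lies below the axis; ∫[0,2] (x^3/2 - x^2/2 - x) dx = -4/3, giving area 4/3.
Total area = 5/24 + 4/3 = 37/24.

37/24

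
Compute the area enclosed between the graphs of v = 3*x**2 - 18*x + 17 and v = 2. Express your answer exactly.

32

Set the curves equal: 3*x**2 - 18*x + 17 = 2, so 3*x**2 - 18*x + 15 = 0, which factors as 3*(x - 5)*(x - 1) = 0. The curves meet at x = 1, 5.
On [1, 5], v = 2 is on top; that piece has area ∫[1,5] (-(3*x**2 - 18*x + 15)) dx = 32.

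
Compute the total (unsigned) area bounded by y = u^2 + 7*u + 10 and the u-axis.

The curve meets the u-axis where u^2 + 7*u + 10 = 0, i.e. (u + 2)*(u + 5) = 0, at u = -5, -2.
On [-5, -2] the curve lies below the axis; ∫[-5,-2] (u^2 + 7*u + 10) du = -9/2, giving area 9/2.

9/2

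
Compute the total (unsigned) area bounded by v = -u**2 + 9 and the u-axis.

The curve meets the u-axis where -u**2 + 9 = 0, i.e. -(u - 3)*(u + 3) = 0, at u = -3, 3.
On [-3, 3] the curve lies above the axis; ∫[-3,3] (-u**2 + 9) du = 36, giving area 36.

36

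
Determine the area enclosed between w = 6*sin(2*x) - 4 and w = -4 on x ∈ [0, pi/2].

On [0, pi/2], (6*sin(2*x) - 4) - (-4) = 6*sin(2*x) is ≥ 0 throughout, so the area is a single integral of |6*sin(2*x)|.
∫[0,pi/2] (6*sin(2*x)) dx = 6.

6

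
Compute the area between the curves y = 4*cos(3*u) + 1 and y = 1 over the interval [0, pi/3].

8/3

The difference (4*cos(3*u) + 1) - (1) = 4*cos(3*u) changes sign at u = pi/6 inside [0, pi/3], so split the integral there.
∫[0,pi/6] (4*cos(3*u)) du = 4/3.
∫[pi/6,pi/3] (4*cos(3*u)) du = -4/3; the area of that piece is 4/3.
Total area = 4/3 + 4/3 = 8/3.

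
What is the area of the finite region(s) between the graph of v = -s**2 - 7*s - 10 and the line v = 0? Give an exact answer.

The curve meets the s-axis where -s**2 - 7*s - 10 = 0, i.e. -(s + 2)*(s + 5) = 0, at s = -5, -2.
On [-5, -2] the curve lies above the axis; ∫[-5,-2] (-s**2 - 7*s - 10) ds = 9/2, giving area 9/2.

9/2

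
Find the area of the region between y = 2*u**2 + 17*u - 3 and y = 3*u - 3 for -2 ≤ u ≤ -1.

49/3

On [-2, -1], (2*u**2 + 17*u - 3) - (3*u - 3) = 2*u**2 + 14*u is ≤ 0 throughout, so the area is a single integral of |2*u**2 + 14*u|.
∫[-2,-1] (2*u**2 + 14*u) du = -49/3; the area of that piece is 49/3.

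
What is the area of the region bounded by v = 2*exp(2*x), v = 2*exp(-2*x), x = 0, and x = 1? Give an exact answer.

On [0, 1], (2*exp(2*x)) - (2*exp(-2*x)) = 2*exp(2*x) - 2*exp(-2*x) is ≥ 0 throughout, so the area is a single integral of |2*exp(2*x) - 2*exp(-2*x)|.
∫[0,1] (2*exp(2*x) - 2*exp(-2*x)) dx = -2 + exp(-2) + exp(2).

-2 + exp(-2) + exp(2)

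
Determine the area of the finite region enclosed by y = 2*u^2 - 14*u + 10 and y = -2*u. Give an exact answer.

64/3

Set the curves equal: 2*u^2 - 14*u + 10 = -2*u, so 2*u^2 - 12*u + 10 = 0, which factors as 2*(u - 5)*(u - 1) = 0. The curves meet at u = 1, 5.
On [1, 5], y = -2*u is on top; that piece has area ∫[1,5] (-(2*u^2 - 12*u + 10)) du = 64/3.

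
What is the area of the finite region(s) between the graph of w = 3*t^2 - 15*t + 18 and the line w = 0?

The curve meets the t-axis where 3*t^2 - 15*t + 18 = 0, i.e. 3*(t - 3)*(t - 2) = 0, at t = 2, 3.
On [2, 3] the curve lies below the axis; ∫[2,3] (3*t^2 - 15*t + 18) dt = -1/2, giving area 1/2.

1/2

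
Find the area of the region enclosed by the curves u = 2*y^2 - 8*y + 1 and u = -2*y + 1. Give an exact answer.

9

Both boundary curves give u as a function of y, so integrate with respect to y. Setting them equal: 2*y^2 - 6*y = 0, i.e. 2*y*(y - 3) = 0, so they meet at y = 0, 3.
For y in [0, 3], u = 2*y^2 - 8*y + 1 is on the left; area = ∫[0,3] (-(2*y^2 - 6*y)) dy = 9.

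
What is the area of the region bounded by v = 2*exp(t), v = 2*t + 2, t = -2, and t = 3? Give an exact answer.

On [-2, 3], (2*exp(t)) - (2*t + 2) = -2*t + 2*exp(t) - 2 is ≥ 0 throughout, so the area is a single integral of |-2*t + 2*exp(t) - 2|.
∫[-2,3] (-2*t + 2*exp(t) - 2) dt = -15 - 2*exp(-2) + 2*exp(3).

-15 - 2*exp(-2) + 2*exp(3)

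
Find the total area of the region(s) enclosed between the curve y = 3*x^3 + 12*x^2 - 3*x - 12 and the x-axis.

253/4

The curve meets the x-axis where 3*x^3 + 12*x^2 - 3*x - 12 = 0, i.e. 3*(x - 1)*(x + 1)*(x + 4) = 0, at x = -4, -1, 1.
On [-4, -1] the curve lies above the axis; ∫[-4,-1] (3*x^3 + 12*x^2 - 3*x - 12) dx = 189/4, giving area 189/4.
On [-1, 1] the curve lies below the axis; ∫[-1,1] (3*x^3 + 12*x^2 - 3*x - 12) dx = -16, giving area 16.
Total area = 189/4 + 16 = 253/4.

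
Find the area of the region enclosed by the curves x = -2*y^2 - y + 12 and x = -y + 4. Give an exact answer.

64/3

Both boundary curves give x as a function of y, so integrate with respect to y. Setting them equal: -2*y^2 + 8 = 0, i.e. -2*(y - 2)*(y + 2) = 0, so they meet at y = -2, 2.
For y in [-2, 2], x = -2*y^2 - y + 12 is on the right; area = ∫[-2,2] (-2*y^2 + 8) dy = 64/3.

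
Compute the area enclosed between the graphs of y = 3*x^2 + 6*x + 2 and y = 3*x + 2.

1/2

Set the curves equal: 3*x^2 + 6*x + 2 = 3*x + 2, so 3*x^2 + 3*x = 0, which factors as 3*x*(x + 1) = 0. The curves meet at x = -1, 0.
On [-1, 0], y = 3*x + 2 is on top; that piece has area ∫[-1,0] (-(3*x^2 + 3*x)) dx = 1/2.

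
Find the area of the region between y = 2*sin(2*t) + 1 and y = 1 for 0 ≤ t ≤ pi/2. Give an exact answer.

On [0, pi/2], (2*sin(2*t) + 1) - (1) = 2*sin(2*t) is ≥ 0 throughout, so the area is a single integral of |2*sin(2*t)|.
∫[0,pi/2] (2*sin(2*t)) dt = 2.

2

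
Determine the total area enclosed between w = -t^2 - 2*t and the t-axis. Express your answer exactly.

The curve meets the t-axis where -t^2 - 2*t = 0, i.e. -t*(t + 2) = 0, at t = -2, 0.
On [-2, 0] the curve lies above the axis; ∫[-2,0] (-t^2 - 2*t) dt = 4/3, giving area 4/3.

4/3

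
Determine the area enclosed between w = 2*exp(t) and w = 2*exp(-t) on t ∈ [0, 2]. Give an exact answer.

-4 + 2*exp(-2) + 2*exp(2)

On [0, 2], (2*exp(t)) - (2*exp(-t)) = 2*exp(t) - 2*exp(-t) is ≥ 0 throughout, so the area is a single integral of |2*exp(t) - 2*exp(-t)|.
∫[0,2] (2*exp(t) - 2*exp(-t)) dt = -4 + 2*exp(-2) + 2*exp(2).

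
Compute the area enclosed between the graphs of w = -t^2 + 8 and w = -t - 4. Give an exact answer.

343/6

Set the curves equal: -t^2 + 8 = -t - 4, so -t^2 + t + 12 = 0, which factors as -(t - 4)*(t + 3) = 0. The curves meet at t = -3, 4.
On [-3, 4], w = -t^2 + 8 is on top; that piece has area ∫[-3,4] (-t^2 + t + 12) dt = 343/6.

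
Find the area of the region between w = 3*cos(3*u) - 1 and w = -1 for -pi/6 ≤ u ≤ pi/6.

2

On [-pi/6, pi/6], (3*cos(3*u) - 1) - (-1) = 3*cos(3*u) is ≥ 0 throughout, so the area is a single integral of |3*cos(3*u)|.
∫[-pi/6,pi/6] (3*cos(3*u)) du = 2.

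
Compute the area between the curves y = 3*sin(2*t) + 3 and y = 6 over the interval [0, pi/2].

On [0, pi/2], (3*sin(2*t) + 3) - (6) = 3*sin(2*t) - 3 is ≤ 0 throughout, so the area is a single integral of |3*sin(2*t) - 3|.
∫[0,pi/2] (3*sin(2*t) - 3) dt = 3 - 3*pi/2; the area of that piece is -3 + 3*pi/2.

-3 + 3*pi/2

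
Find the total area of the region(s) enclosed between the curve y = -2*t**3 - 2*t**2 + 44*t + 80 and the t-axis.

3901/6

The curve meets the t-axis where -2*t**3 - 2*t**2 + 44*t + 80 = 0, i.e. -2*(t - 5)*(t + 2)*(t + 4) = 0, at t = -4, -2, 5.
On [-4, -2] the curve lies below the axis; ∫[-4,-2] (-2*t**3 - 2*t**2 + 44*t + 80) dt = -64/3, giving area 64/3.
On [-2, 5] the curve lies above the axis; ∫[-2,5] (-2*t**3 - 2*t**2 + 44*t + 80) dt = 3773/6, giving area 3773/6.
Total area = 64/3 + 3773/6 = 3901/6.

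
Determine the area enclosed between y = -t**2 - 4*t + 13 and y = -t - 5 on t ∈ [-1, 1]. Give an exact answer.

106/3

On [-1, 1], (-t**2 - 4*t + 13) - (-t - 5) = -t**2 - 3*t + 18 is ≥ 0 throughout, so the area is a single integral of |-t**2 - 3*t + 18|.
∫[-1,1] (-t**2 - 3*t + 18) dt = 106/3.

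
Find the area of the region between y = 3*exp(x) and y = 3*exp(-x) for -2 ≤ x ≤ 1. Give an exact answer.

The difference (3*exp(x)) - (3*exp(-x)) = 3*exp(x) - 3*exp(-x) changes sign at x = 0 inside [-2, 1], so split the integral there.
∫[-2,0] (3*exp(x) - 3*exp(-x)) dx = -3*exp(2) - 3*exp(-2) + 6; the area of that piece is -6 + 3*exp(-2) + 3*exp(2).
∫[0,1] (3*exp(x) - 3*exp(-x)) dx = -6 + 3*exp(-1) + 3*exp(1).
Total area = (-6 + 3*exp(-2) + 3*exp(2)) + (-6 + 3*exp(-1) + 3*exp(1)) = -12 + 3*exp(-2) + 3*exp(-1) + 3*exp(1) + 3*exp(2).

-12 + 3*exp(-2) + 3*exp(-1) + 3*exp(1) + 3*exp(2)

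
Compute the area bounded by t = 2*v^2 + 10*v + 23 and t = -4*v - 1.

1/3

Both boundary curves give t as a function of v, so integrate with respect to v. Setting them equal: 2*v^2 + 14*v + 24 = 0, i.e. 2*(v + 3)*(v + 4) = 0, so they meet at v = -4, -3.
For v in [-4, -3], t = 2*v^2 + 10*v + 23 is on the left; area = ∫[-4,-3] (-(2*v^2 + 14*v + 24)) dv = 1/3.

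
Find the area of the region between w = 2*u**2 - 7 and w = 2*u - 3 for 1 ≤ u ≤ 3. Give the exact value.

The difference (2*u**2 - 7) - (2*u - 3) = 2*u**2 - 2*u - 4 changes sign at u = 2 inside [1, 3], so split the integral there.
∫[1,2] (2*u**2 - 2*u - 4) du = -7/3; the area of that piece is 7/3.
∫[2,3] (2*u**2 - 2*u - 4) du = 11/3.
Total area = 7/3 + 11/3 = 6.

6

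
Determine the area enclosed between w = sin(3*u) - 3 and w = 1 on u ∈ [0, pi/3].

On [0, pi/3], (sin(3*u) - 3) - (1) = sin(3*u) - 4 is ≤ 0 throughout, so the area is a single integral of |sin(3*u) - 4|.
∫[0,pi/3] (sin(3*u) - 4) du = 2/3 - 4*pi/3; the area of that piece is -2/3 + 4*pi/3.

-2/3 + 4*pi/3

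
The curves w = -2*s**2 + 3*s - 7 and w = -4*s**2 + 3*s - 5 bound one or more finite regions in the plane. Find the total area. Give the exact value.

8/3

Set the curves equal: -2*s**2 + 3*s - 7 = -4*s**2 + 3*s - 5, so 2*s**2 - 2 = 0, which factors as 2*(s - 1)*(s + 1) = 0. The curves meet at s = -1, 1.
On [-1, 1], w = -4*s**2 + 3*s - 5 is on top; that piece has area ∫[-1,1] (-(2*s**2 - 2)) ds = 8/3.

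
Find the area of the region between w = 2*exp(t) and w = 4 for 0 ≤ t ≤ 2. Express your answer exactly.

The difference (2*exp(t)) - (4) = 2*exp(t) - 4 changes sign at t = log(2) inside [0, 2], so split the integral there.
∫[0,log(2)] (2*exp(t) - 4) dt = 2 - log(16); the area of that piece is -2 + log(16).
∫[log(2),2] (2*exp(t) - 4) dt = -12 + 4*log(2) + 2*exp(2).
Total area = (-2 + log(16)) + (-12 + 4*log(2) + 2*exp(2)) = -14 + 8*log(2) + 2*exp(2).

-14 + 8*log(2) + 2*exp(2)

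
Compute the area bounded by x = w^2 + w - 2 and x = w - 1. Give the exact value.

Both boundary curves give x as a function of w, so integrate with respect to w. Setting them equal: w^2 - 1 = 0, i.e. (w - 1)*(w + 1) = 0, so they meet at w = -1, 1.
For w in [-1, 1], x = w^2 + w - 2 is on the left; area = ∫[-1,1] (-(w^2 - 1)) dw = 4/3.

4/3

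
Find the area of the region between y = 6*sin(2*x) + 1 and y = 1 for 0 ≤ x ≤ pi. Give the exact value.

12

The difference (6*sin(2*x) + 1) - (1) = 6*sin(2*x) changes sign at x = pi/2 inside [0, pi], so split the integral there.
∫[0,pi/2] (6*sin(2*x)) dx = 6.
∫[pi/2,pi] (6*sin(2*x)) dx = -6; the area of that piece is 6.
Total area = 6 + 6 = 12.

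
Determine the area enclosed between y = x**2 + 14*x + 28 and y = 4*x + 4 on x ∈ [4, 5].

On [4, 5], (x**2 + 14*x + 28) - (4*x + 4) = x**2 + 10*x + 24 is ≥ 0 throughout, so the area is a single integral of |x**2 + 10*x + 24|.
∫[4,5] (x**2 + 10*x + 24) dx = 268/3.

268/3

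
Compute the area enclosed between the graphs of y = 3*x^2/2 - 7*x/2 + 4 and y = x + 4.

Set the curves equal: 3*x^2/2 - 7*x/2 + 4 = x + 4, so 3*x^2/2 - 9*x/2 = 0, which factors as 3*x*(x - 3)/2 = 0. The curves meet at x = 0, 3.
On [0, 3], y = x + 4 is on top; that piece has area ∫[0,3] (-(3*x^2/2 - 9*x/2)) dx = 27/4.

27/4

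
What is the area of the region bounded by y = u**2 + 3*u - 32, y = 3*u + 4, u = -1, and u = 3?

On [-1, 3], (u**2 + 3*u - 32) - (3*u + 4) = u**2 - 36 is ≤ 0 throughout, so the area is a single integral of |u**2 - 36|.
∫[-1,3] (u**2 - 36) du = -404/3; the area of that piece is 404/3.

404/3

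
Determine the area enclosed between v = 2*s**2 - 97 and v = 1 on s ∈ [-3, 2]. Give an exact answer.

On [-3, 2], (2*s**2 - 97) - (1) = 2*s**2 - 98 is ≤ 0 throughout, so the area is a single integral of |2*s**2 - 98|.
∫[-3,2] (2*s**2 - 98) ds = -1400/3; the area of that piece is 1400/3.

1400/3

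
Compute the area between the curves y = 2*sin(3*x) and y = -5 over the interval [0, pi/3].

4/3 + 5*pi/3

On [0, pi/3], (2*sin(3*x)) - (-5) = 2*sin(3*x) + 5 is ≥ 0 throughout, so the area is a single integral of |2*sin(3*x) + 5|.
∫[0,pi/3] (2*sin(3*x) + 5) dx = 4/3 + 5*pi/3.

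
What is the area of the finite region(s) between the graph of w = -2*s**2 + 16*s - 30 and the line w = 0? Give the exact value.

8/3

The curve meets the s-axis where -2*s**2 + 16*s - 30 = 0, i.e. -2*(s - 5)*(s - 3) = 0, at s = 3, 5.
On [3, 5] the curve lies above the axis; ∫[3,5] (-2*s**2 + 16*s - 30) ds = 8/3, giving area 8/3.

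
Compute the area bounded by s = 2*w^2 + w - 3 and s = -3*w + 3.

Both boundary curves give s as a function of w, so integrate with respect to w. Setting them equal: 2*w^2 + 4*w - 6 = 0, i.e. 2*(w - 1)*(w + 3) = 0, so they meet at w = -3, 1.
For w in [-3, 1], s = 2*w^2 + w - 3 is on the left; area = ∫[-3,1] (-(2*w^2 + 4*w - 6)) dw = 64/3.

64/3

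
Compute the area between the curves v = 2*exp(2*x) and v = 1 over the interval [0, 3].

On [0, 3], (2*exp(2*x)) - (1) = 2*exp(2*x) - 1 is ≥ 0 throughout, so the area is a single integral of |2*exp(2*x) - 1|.
∫[0,3] (2*exp(2*x) - 1) dx = -4 + exp(6).

-4 + exp(6)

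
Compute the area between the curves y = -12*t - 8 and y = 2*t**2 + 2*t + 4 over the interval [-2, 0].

10

The difference (-12*t - 8) - (2*t**2 + 2*t + 4) = -2*t**2 - 14*t - 12 changes sign at t = -1 inside [-2, 0], so split the integral there.
∫[-2,-1] (-2*t**2 - 14*t - 12) dt = 13/3.
∫[-1,0] (-2*t**2 - 14*t - 12) dt = -17/3; the area of that piece is 17/3.
Total area = 13/3 + 17/3 = 10.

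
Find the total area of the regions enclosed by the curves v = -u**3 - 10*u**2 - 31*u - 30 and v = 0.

Set the curves equal: -u**3 - 10*u**2 - 31*u - 30 = 0, so -u**3 - 10*u**2 - 31*u - 30 = 0, which factors as -(u + 2)*(u + 3)*(u + 5) = 0. The curves meet at u = -5, -3, -2.
On [-5, -3], v = 0 is on top; that piece has area ∫[-5,-3] (-(-u**3 - 10*u**2 - 31*u - 30)) du = 8/3.
On [-3, -2], v = -u**3 - 10*u**2 - 31*u - 30 is on top; that piece has area ∫[-3,-2] (-u**3 - 10*u**2 - 31*u - 30) du = 5/12.
Total enclosed area = 8/3 + 5/12 = 37/12.

37/12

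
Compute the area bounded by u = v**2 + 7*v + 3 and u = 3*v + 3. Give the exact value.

32/3

Both boundary curves give u as a function of v, so integrate with respect to v. Setting them equal: v**2 + 4*v = 0, i.e. v*(v + 4) = 0, so they meet at v = -4, 0.
For v in [-4, 0], u = v**2 + 7*v + 3 is on the left; area = ∫[-4,0] (-(v**2 + 4*v)) dv = 32/3.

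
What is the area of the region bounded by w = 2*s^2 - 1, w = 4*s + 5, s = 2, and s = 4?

8

The difference (2*s^2 - 1) - (4*s + 5) = 2*s^2 - 4*s - 6 changes sign at s = 3 inside [2, 4], so split the integral there.
∫[2,3] (2*s^2 - 4*s - 6) ds = -10/3; the area of that piece is 10/3.
∫[3,4] (2*s^2 - 4*s - 6) ds = 14/3.
Total area = 10/3 + 14/3 = 8.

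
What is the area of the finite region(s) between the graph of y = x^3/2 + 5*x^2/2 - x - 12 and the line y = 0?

The curve meets the x-axis where x^3/2 + 5*x^2/2 - x - 12 = 0, i.e. (x - 2)*(x + 3)*(x + 4)/2 = 0, at x = -4, -3, 2.
On [-4, -3] the curve lies above the axis; ∫[-4,-3] (x^3/2 + 5*x^2/2 - x - 12) dx = 11/24, giving area 11/24.
On [-3, 2] the curve lies below the axis; ∫[-3,2] (x^3/2 + 5*x^2/2 - x - 12) dx = -875/24, giving area 875/24.
Total area = 11/24 + 875/24 = 443/12.

443/12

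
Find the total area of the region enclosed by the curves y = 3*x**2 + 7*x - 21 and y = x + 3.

Set the curves equal: 3*x**2 + 7*x - 21 = x + 3, so 3*x**2 + 6*x - 24 = 0, which factors as 3*(x - 2)*(x + 4) = 0. The curves meet at x = -4, 2.
On [-4, 2], y = x + 3 is on top; that piece has area ∫[-4,2] (-(3*x**2 + 6*x - 24)) dx = 108.

108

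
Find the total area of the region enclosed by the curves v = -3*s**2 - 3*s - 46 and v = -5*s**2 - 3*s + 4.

1000/3

Set the curves equal: -3*s**2 - 3*s - 46 = -5*s**2 - 3*s + 4, so 2*s**2 - 50 = 0, which factors as 2*(s - 5)*(s + 5) = 0. The curves meet at s = -5, 5.
On [-5, 5], v = -5*s**2 - 3*s + 4 is on top; that piece has area ∫[-5,5] (-(2*s**2 - 50)) ds = 1000/3.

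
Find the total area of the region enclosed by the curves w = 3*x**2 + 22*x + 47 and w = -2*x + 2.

Set the curves equal: 3*x**2 + 22*x + 47 = -2*x + 2, so 3*x**2 + 24*x + 45 = 0, which factors as 3*(x + 3)*(x + 5) = 0. The curves meet at x = -5, -3.
On [-5, -3], w = -2*x + 2 is on top; that piece has area ∫[-5,-3] (-(3*x**2 + 24*x + 45)) dx = 4.

4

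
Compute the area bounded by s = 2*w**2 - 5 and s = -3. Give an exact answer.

Both boundary curves give s as a function of w, so integrate with respect to w. Setting them equal: 2*w**2 - 2 = 0, i.e. 2*(w - 1)*(w + 1) = 0, so they meet at w = -1, 1.
For w in [-1, 1], s = 2*w**2 - 5 is on the left; area = ∫[-1,1] (-(2*w**2 - 2)) dw = 8/3.

8/3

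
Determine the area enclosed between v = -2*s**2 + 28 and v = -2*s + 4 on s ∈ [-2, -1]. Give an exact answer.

On [-2, -1], (-2*s**2 + 28) - (-2*s + 4) = -2*s**2 + 2*s + 24 is ≥ 0 throughout, so the area is a single integral of |-2*s**2 + 2*s + 24|.
∫[-2,-1] (-2*s**2 + 2*s + 24) ds = 49/3.

49/3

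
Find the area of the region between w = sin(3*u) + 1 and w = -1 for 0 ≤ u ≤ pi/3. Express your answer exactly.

2/3 + 2*pi/3

On [0, pi/3], (sin(3*u) + 1) - (-1) = sin(3*u) + 2 is ≥ 0 throughout, so the area is a single integral of |sin(3*u) + 2|.
∫[0,pi/3] (sin(3*u) + 2) du = 2/3 + 2*pi/3.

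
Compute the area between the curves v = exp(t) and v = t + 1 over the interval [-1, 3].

-8 - exp(-1) + exp(3)

On [-1, 3], (exp(t)) - (t + 1) = -t + exp(t) - 1 is ≥ 0 throughout, so the area is a single integral of |-t + exp(t) - 1|.
∫[-1,3] (-t + exp(t) - 1) dt = -8 - exp(-1) + exp(3).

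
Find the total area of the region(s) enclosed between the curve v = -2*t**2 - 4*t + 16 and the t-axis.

The curve meets the t-axis where -2*t**2 - 4*t + 16 = 0, i.e. -2*(t - 2)*(t + 4) = 0, at t = -4, 2.
On [-4, 2] the curve lies above the axis; ∫[-4,2] (-2*t**2 - 4*t + 16) dt = 72, giving area 72.

72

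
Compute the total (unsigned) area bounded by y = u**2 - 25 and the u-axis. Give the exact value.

The curve meets the u-axis where u**2 - 25 = 0, i.e. (u - 5)*(u + 5) = 0, at u = -5, 5.
On [-5, 5] the curve lies below the axis; ∫[-5,5] (u**2 - 25) du = -500/3, giving area 500/3.

500/3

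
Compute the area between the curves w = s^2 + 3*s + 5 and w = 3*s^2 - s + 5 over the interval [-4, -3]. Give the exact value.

116/3

On [-4, -3], (s^2 + 3*s + 5) - (3*s^2 - s + 5) = -2*s^2 + 4*s is ≤ 0 throughout, so the area is a single integral of |-2*s^2 + 4*s|.
∫[-4,-3] (-2*s^2 + 4*s) ds = -116/3; the area of that piece is 116/3.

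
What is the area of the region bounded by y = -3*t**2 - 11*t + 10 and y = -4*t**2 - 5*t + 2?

4/3

Set the curves equal: -3*t**2 - 11*t + 10 = -4*t**2 - 5*t + 2, so t**2 - 6*t + 8 = 0, which factors as (t - 4)*(t - 2) = 0. The curves meet at t = 2, 4.
On [2, 4], y = -4*t**2 - 5*t + 2 is on top; that piece has area ∫[2,4] (-(t**2 - 6*t + 8)) dt = 4/3.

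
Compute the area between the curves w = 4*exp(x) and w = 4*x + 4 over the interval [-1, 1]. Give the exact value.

On [-1, 1], (4*exp(x)) - (4*x + 4) = -4*x + 4*exp(x) - 4 is ≥ 0 throughout, so the area is a single integral of |-4*x + 4*exp(x) - 4|.
∫[-1,1] (-4*x + 4*exp(x) - 4) dx = -8 - 4*exp(-1) + 4*exp(1).

-8 - 4*exp(-1) + 4*exp(1)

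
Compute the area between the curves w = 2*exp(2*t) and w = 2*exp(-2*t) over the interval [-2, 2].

The difference (2*exp(2*t)) - (2*exp(-2*t)) = 2*exp(2*t) - 2*exp(-2*t) changes sign at t = 0 inside [-2, 2], so split the integral there.
∫[-2,0] (2*exp(2*t) - 2*exp(-2*t)) dt = -exp(4) - exp(-4) + 2; the area of that piece is -2 + exp(-4) + exp(4).
∫[0,2] (2*exp(2*t) - 2*exp(-2*t)) dt = -2 + exp(-4) + exp(4).
Total area = (-2 + exp(-4) + exp(4)) + (-2 + exp(-4) + exp(4)) = -4 + 2*exp(-4) + 2*exp(4).

-4 + 2*exp(-4) + 2*exp(4)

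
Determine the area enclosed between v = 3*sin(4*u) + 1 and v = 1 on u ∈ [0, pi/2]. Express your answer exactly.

3

The difference (3*sin(4*u) + 1) - (1) = 3*sin(4*u) changes sign at u = pi/4 inside [0, pi/2], so split the integral there.
∫[0,pi/4] (3*sin(4*u)) du = 3/2.
∫[pi/4,pi/2] (3*sin(4*u)) du = -3/2; the area of that piece is 3/2.
Total area = 3/2 + 3/2 = 3.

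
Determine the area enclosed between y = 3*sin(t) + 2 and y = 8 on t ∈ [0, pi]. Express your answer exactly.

-6 + 6*pi

On [0, pi], (3*sin(t) + 2) - (8) = 3*sin(t) - 6 is ≤ 0 throughout, so the area is a single integral of |3*sin(t) - 6|.
∫[0,pi] (3*sin(t) - 6) dt = 6 - 6*pi; the area of that piece is -6 + 6*pi.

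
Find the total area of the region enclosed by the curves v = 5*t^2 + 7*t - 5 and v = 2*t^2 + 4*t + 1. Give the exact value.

27/2

Set the curves equal: 5*t^2 + 7*t - 5 = 2*t^2 + 4*t + 1, so 3*t^2 + 3*t - 6 = 0, which factors as 3*(t - 1)*(t + 2) = 0. The curves meet at t = -2, 1.
On [-2, 1], v = 2*t^2 + 4*t + 1 is on top; that piece has area ∫[-2,1] (-(3*t^2 + 3*t - 6)) dt = 27/2.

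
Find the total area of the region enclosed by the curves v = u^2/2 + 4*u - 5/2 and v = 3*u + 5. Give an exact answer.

128/3

Set the curves equal: u^2/2 + 4*u - 5/2 = 3*u + 5, so u^2/2 + u - 15/2 = 0, which factors as (u - 3)*(u + 5)/2 = 0. The curves meet at u = -5, 3.
On [-5, 3], v = 3*u + 5 is on top; that piece has area ∫[-5,3] (-(u^2/2 + u - 15/2)) du = 128/3.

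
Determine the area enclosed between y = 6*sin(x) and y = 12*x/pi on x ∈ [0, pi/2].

On [0, pi/2], (6*sin(x)) - (12*x/pi) = -12*x/pi + 6*sin(x) is ≥ 0 throughout, so the area is a single integral of |-12*x/pi + 6*sin(x)|.
∫[0,pi/2] (-12*x/pi + 6*sin(x)) dx = 6 - 3*pi/2.

6 - 3*pi/2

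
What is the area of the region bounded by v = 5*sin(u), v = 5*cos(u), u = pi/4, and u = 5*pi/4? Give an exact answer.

10*sqrt(2)

On [pi/4, 5*pi/4], (5*sin(u)) - (5*cos(u)) = 5*sin(u) - 5*cos(u) is ≥ 0 throughout, so the area is a single integral of |5*sin(u) - 5*cos(u)|.
∫[pi/4,5*pi/4] (5*sin(u) - 5*cos(u)) du = 10*sqrt(2).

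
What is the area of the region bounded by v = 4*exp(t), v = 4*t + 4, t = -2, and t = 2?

-16 - 4*exp(-2) + 4*exp(2)

On [-2, 2], (4*exp(t)) - (4*t + 4) = -4*t + 4*exp(t) - 4 is ≥ 0 throughout, so the area is a single integral of |-4*t + 4*exp(t) - 4|.
∫[-2,2] (-4*t + 4*exp(t) - 4) dt = -16 - 4*exp(-2) + 4*exp(2).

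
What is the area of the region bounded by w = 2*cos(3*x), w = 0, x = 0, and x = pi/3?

4/3

The difference (2*cos(3*x)) - (0) = 2*cos(3*x) changes sign at x = pi/6 inside [0, pi/3], so split the integral there.
∫[0,pi/6] (2*cos(3*x)) dx = 2/3.
∫[pi/6,pi/3] (2*cos(3*x)) dx = -2/3; the area of that piece is 2/3.
Total area = 2/3 + 2/3 = 4/3.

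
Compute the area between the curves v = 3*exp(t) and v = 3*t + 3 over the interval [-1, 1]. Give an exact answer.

-6 - 3*exp(-1) + 3*exp(1)

On [-1, 1], (3*exp(t)) - (3*t + 3) = -3*t + 3*exp(t) - 3 is ≥ 0 throughout, so the area is a single integral of |-3*t + 3*exp(t) - 3|.
∫[-1,1] (-3*t + 3*exp(t) - 3) dt = -6 - 3*exp(-1) + 3*exp(1).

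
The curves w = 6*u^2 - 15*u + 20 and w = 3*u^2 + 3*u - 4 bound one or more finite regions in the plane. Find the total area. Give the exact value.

4

Set the curves equal: 6*u^2 - 15*u + 20 = 3*u^2 + 3*u - 4, so 3*u^2 - 18*u + 24 = 0, which factors as 3*(u - 4)*(u - 2) = 0. The curves meet at u = 2, 4.
On [2, 4], w = 3*u^2 + 3*u - 4 is on top; that piece has area ∫[2,4] (-(3*u^2 - 18*u + 24)) du = 4.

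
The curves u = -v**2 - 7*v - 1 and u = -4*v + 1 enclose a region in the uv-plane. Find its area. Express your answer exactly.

1/6

Both boundary curves give u as a function of v, so integrate with respect to v. Setting them equal: -v**2 - 3*v - 2 = 0, i.e. -(v + 1)*(v + 2) = 0, so they meet at v = -2, -1.
For v in [-2, -1], u = -v**2 - 7*v - 1 is on the right; area = ∫[-2,-1] (-v**2 - 3*v - 2) dv = 1/6.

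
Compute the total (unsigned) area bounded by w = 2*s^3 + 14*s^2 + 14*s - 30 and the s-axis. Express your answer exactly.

The curve meets the s-axis where 2*s^3 + 14*s^2 + 14*s - 30 = 0, i.e. 2*(s - 1)*(s + 3)*(s + 5) = 0, at s = -5, -3, 1.
On [-5, -3] the curve lies above the axis; ∫[-5,-3] (2*s^3 + 14*s^2 + 14*s - 30) ds = 40/3, giving area 40/3.
On [-3, 1] the curve lies below the axis; ∫[-3,1] (2*s^3 + 14*s^2 + 14*s - 30) ds = -256/3, giving area 256/3.
Total area = 40/3 + 256/3 = 296/3.

296/3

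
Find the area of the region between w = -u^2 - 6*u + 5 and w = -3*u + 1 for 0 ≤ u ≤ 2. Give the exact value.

The difference (-u^2 - 6*u + 5) - (-3*u + 1) = -u^2 - 3*u + 4 changes sign at u = 1 inside [0, 2], so split the integral there.
∫[0,1] (-u^2 - 3*u + 4) du = 13/6.
∫[1,2] (-u^2 - 3*u + 4) du = -17/6; the area of that piece is 17/6.
Total area = 13/6 + 17/6 = 5.

5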